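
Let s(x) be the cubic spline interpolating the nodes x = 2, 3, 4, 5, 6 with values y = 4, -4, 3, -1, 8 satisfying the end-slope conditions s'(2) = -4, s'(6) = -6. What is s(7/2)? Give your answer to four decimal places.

Write m_i for s''(x_i). With h_i = 1, 1, 1, 1 and divided differences Δ_i = -8, 7, -4, 9, the continuity of s' gives the tridiagonal system
  1·m_0 + 4·m_1 + 1·m_2 = 6(Δ_1 - Δ_0) = 90
  1·m_1 + 4·m_2 + 1·m_3 = 6(Δ_2 - Δ_1) = -66
  1·m_2 + 4·m_3 + 1·m_4 = 6(Δ_3 - Δ_2) = 78
Clamped end conditions give two more equations: 2h_0·m_0 + h_0·m_1 = 6(Δ_0 - s'(2)) = -24 and h_3·m_3 + 2h_3·m_4 = 6(s'(6) - Δ_3) = -90.
Hence m_0 = -32, m_1 = 40, m_2 = -38, m_3 = 46, m_4 = -68.
On [3, 4], s(x) = -4 + 0·(x - 3) + 20·(x - 3)² - 13·(x - 3)³.
With (x - 3) = 1/2: s(7/2) = -5/8.

-0.6250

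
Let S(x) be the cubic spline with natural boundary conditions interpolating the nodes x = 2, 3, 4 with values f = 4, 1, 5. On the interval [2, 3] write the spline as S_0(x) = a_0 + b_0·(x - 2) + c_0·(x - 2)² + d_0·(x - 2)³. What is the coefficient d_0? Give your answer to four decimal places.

With σ_i denoting the second derivative at x_i, h_i = 1, 1, and Δ_i = (y_(i+1) − y_i)/h_i = -3, 4:
  1·σ_0 + 4·σ_1 + 1·σ_2 = 6(Δ_1 - Δ_0) = 42
Natural end conditions: σ_0 = σ_2 = 0.
Solving: σ_0 = 0, σ_1 = 21/2, σ_2 = 0.
On [2, 3], with S_0(x) = a_0 + b_0·(x - 2) + c_0·(x - 2)² + d_0·(x - 2)³: c_0 = σ_0/2 = 0, d_0 = (σ_1 - σ_0)/(6h_0) = 7/4, b_0 = Δ_0 - h_0(2σ_0 + σ_1)/6 = -19/4.

1.7500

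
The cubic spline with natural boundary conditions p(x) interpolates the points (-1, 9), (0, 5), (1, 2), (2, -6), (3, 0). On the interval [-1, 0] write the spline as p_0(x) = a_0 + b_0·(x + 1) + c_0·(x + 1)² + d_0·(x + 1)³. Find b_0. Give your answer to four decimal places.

With m_i denoting the second derivative at x_i, h_i = 1, 1, 1, 1, and Δ_i = (y_(i+1) − y_i)/h_i = -4, -3, -8, 6:
  1·m_0 + 4·m_1 + 1·m_2 = 6(Δ_1 - Δ_0) = 6
  1·m_1 + 4·m_2 + 1·m_3 = 6(Δ_2 - Δ_1) = -30
  1·m_2 + 4·m_3 + 1·m_4 = 6(Δ_3 - Δ_2) = 84
Natural end conditions: m_0 = m_4 = 0.
Forward elimination and back-substitution give m_0 = 0, m_1 = 21/4, m_2 = -15, m_3 = 99/4, m_4 = 0.
On [-1, 0], with p_0(x) = a_0 + b_0·(x + 1) + c_0·(x + 1)² + d_0·(x + 1)³: c_0 = m_0/2 = 0, d_0 = (m_1 - m_0)/(6h_0) = 7/8, b_0 = Δ_0 - h_0(2m_0 + m_1)/6 = -39/8.

-4.8750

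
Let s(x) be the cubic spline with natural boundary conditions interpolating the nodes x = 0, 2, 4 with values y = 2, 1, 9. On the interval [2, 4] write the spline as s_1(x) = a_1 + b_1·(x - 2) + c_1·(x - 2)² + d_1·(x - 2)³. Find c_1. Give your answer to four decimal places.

1.6875

Write m_i for s''(x_i). With h_i = 2, 2 and divided differences Δ_i = -1/2, 4, the continuity of s' gives the tridiagonal system
  2·m_0 + 8·m_1 + 2·m_2 = 6(Δ_1 - Δ_0) = 27
Natural end conditions: m_0 = m_2 = 0.
Forward elimination and back-substitution give m_0 = 0, m_1 = 27/8, m_2 = 0.
On [2, 4], with s_1(x) = a_1 + b_1·(x - 2) + c_1·(x - 2)² + d_1·(x - 2)³: c_1 = m_1/2 = 27/16, d_1 = (m_2 - m_1)/(6h_1) = -9/32, b_1 = Δ_1 - h_1(2m_1 + m_2)/6 = 7/4.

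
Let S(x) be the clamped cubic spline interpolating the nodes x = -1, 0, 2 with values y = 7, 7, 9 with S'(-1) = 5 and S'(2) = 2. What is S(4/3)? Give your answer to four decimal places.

Write m_i for S''(x_i). With h_i = 1, 2 and divided differences Δ_i = 0, 1, the continuity of S' gives the tridiagonal system
  1·m_0 + 6·m_1 + 2·m_2 = 6(Δ_1 - Δ_0) = 6
Clamped end conditions give two more equations: 2h_0·m_0 + h_0·m_1 = 6(Δ_0 - S'(-1)) = -30 and h_1·m_1 + 2h_1·m_2 = 6(S'(2) - Δ_1) = 6.
Solving the tridiagonal system: m_0 = -17, m_1 = 4, m_2 = -1/2.
On [0, 2], S(x) = 7 - 3/2·x + 2·x² - 3/8·x³.
With x = 4/3: S(4/3) = 23/3.

7.6667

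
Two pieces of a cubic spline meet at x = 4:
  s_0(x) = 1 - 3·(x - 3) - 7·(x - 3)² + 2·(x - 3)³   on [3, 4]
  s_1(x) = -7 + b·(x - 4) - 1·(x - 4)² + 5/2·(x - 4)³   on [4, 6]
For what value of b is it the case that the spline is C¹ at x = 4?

-11

s_0'(x) = -3 - 14·(x - 3) + 6·(x - 3)², so s_0'(4) = -11. On the right, s_1'(4) = b, so b = -11.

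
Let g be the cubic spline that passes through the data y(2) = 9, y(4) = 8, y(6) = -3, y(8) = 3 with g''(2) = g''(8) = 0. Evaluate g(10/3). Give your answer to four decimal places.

Let M_i = g''(x_i). Step sizes h_i = 2, 2, 2; slopes of the chords Δ_i = (y_(i+1) - y_i)/h_i = -1/2, -11/2, 3.
  2·M_0 + 8·M_1 + 2·M_2 = 6(Δ_1 - Δ_0) = -30
  2·M_1 + 8·M_2 + 2·M_3 = 6(Δ_2 - Δ_1) = 51
Natural end conditions: M_0 = M_3 = 0.
Forward elimination and back-substitution give M_0 = 0, M_1 = -57/10, M_2 = 39/5, M_3 = 0.
On [2, 4], g(t) = 9 + 7/5·(t - 2) + 0·(t - 2)² - 19/40·(t - 2)³.
With (t - 2) = 4/3: g(10/3) = 263/27.

9.7407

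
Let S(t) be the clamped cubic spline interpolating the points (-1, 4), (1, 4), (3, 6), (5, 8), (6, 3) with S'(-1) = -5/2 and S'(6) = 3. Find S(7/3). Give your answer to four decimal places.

4.7433

Put M_i = S'' at the i-th knot. Here h = (2, 2, 2, 1) and Δ = (0, 1, 1, -5), so the interior equations h_(i-1)·M_(i-1) + 2(h_(i-1)+h_i)·M_i + h_i·M_(i+1) = 6(Δ_i − Δ_(i-1)) read
  2·M_0 + 8·M_1 + 2·M_2 = 6(Δ_1 - Δ_0) = 6
  2·M_1 + 8·M_2 + 2·M_3 = 6(Δ_2 - Δ_1) = 0
  2·M_2 + 6·M_3 + 1·M_4 = 6(Δ_3 - Δ_2) = -36
Clamped end conditions give two more equations: 2h_0·M_0 + h_0·M_1 = 6(Δ_0 - S'(-1)) = 15 and h_3·M_3 + 2h_3·M_4 = 6(S'(6) - Δ_3) = 48.
Hence M_0 = 745/172, M_1 = -50/43, M_2 = 571/172, M_3 = -521/43, M_4 = 2585/86.
On [1, 3], S(t) = 4 + 115/172·(t - 1) - 25/43·(t - 1)² + 257/688·(t - 1)³.
With (t - 1) = 4/3: S(7/3) = 5507/1161.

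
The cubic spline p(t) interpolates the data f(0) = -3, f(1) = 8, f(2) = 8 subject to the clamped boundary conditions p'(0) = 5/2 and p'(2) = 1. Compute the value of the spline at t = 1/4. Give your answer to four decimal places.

-1.2754

Let σ_i = p''(x_i). Step sizes h_i = 1, 1; slopes of the chords Δ_i = (y_(i+1) - y_i)/h_i = 11, 0.
  1·σ_0 + 4·σ_1 + 1·σ_2 = 6(Δ_1 - Δ_0) = -66
Clamped end conditions give two more equations: 2h_0·σ_0 + h_0·σ_1 = 6(Δ_0 - p'(0)) = 51 and h_1·σ_1 + 2h_1·σ_2 = 6(p'(2) - Δ_1) = 6.
Solving: σ_0 = 165/4, σ_1 = -63/2, σ_2 = 75/4.
On [0, 1], p(t) = -3 + 5/2·t + 165/8·t² - 97/8·t³.
With t = 1/4: p(1/4) = -653/512.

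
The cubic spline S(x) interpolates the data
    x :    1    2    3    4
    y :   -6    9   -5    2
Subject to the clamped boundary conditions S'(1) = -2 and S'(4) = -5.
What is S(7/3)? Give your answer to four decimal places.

6.0667

Put σ_i = S'' at the i-th knot. Here h = (1, 1, 1) and Δ = (15, -14, 7), so the interior equations h_(i-1)·σ_(i-1) + 2(h_(i-1)+h_i)·σ_i + h_i·σ_(i+1) = 6(Δ_i − Δ_(i-1)) read
  1·σ_0 + 4·σ_1 + 1·σ_2 = 6(Δ_1 - Δ_0) = -174
  1·σ_1 + 4·σ_2 + 1·σ_3 = 6(Δ_2 - Δ_1) = 126
Clamped end conditions give two more equations: 2h_0·σ_0 + h_0·σ_1 = 6(Δ_0 - S'(1)) = 102 and h_2·σ_2 + 2h_2·σ_3 = 6(S'(4) - Δ_2) = -72.
Solving: σ_0 = 466/5, σ_1 = -422/5, σ_2 = 352/5, σ_3 = -356/5.
On [2, 3], S(x) = 9 + 12/5·(x - 2) - 211/5·(x - 2)² + 129/5·(x - 2)³.
With (x - 2) = 1/3: S(7/3) = 91/15.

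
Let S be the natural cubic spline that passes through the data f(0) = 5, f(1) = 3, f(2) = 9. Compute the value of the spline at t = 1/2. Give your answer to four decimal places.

3.2500

With M_i denoting the second derivative at x_i, h_i = 1, 1, and Δ_i = (y_(i+1) − y_i)/h_i = -2, 6:
  1·M_0 + 4·M_1 + 1·M_2 = 6(Δ_1 - Δ_0) = 48
Natural end conditions: M_0 = M_2 = 0.
Forward elimination and back-substitution give M_0 = 0, M_1 = 12, M_2 = 0.
On [0, 1], S(t) = 5 - 4·t + 0·t² + 2·t³.
With t = 1/2: S(1/2) = 13/4.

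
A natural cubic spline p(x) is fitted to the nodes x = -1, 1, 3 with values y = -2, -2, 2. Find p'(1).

With M_i denoting the second derivative at x_i, h_i = 2, 2, and Δ_i = (y_(i+1) − y_i)/h_i = 0, 2:
  2·M_0 + 8·M_1 + 2·M_2 = 6(Δ_1 - Δ_0) = 12
Natural end conditions: M_0 = M_2 = 0.
Forward elimination and back-substitution give M_0 = 0, M_1 = 3/2, M_2 = 0.
On [1, 3], p'(x) = b_1 + 2c_1·(x - 1) + 3d_1·(x - 1)² with b_1 = Δ_1 - h_1(2M_1 + M_2)/6 = 1, c_1 = M_1/2 = 3/4, d_1 = (M_2 - M_1)/(6h_1) = -1/8. So p'(1) = 1.

1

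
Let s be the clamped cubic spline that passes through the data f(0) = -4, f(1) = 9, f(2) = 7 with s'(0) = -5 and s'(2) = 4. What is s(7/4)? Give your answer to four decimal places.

With σ_i denoting the second derivative at x_i, h_i = 1, 1, and Δ_i = (y_(i+1) − y_i)/h_i = 13, -2:
  1·σ_0 + 4·σ_1 + 1·σ_2 = 6(Δ_1 - Δ_0) = -90
Clamped end conditions give two more equations: 2h_0·σ_0 + h_0·σ_1 = 6(Δ_0 - s'(0)) = 108 and h_1·σ_1 + 2h_1·σ_2 = 6(s'(2) - Δ_1) = 36.
Hence σ_0 = 81, σ_1 = -54, σ_2 = 45.
On [1, 2], s(t) = 9 + 17/2·(t - 1) - 27·(t - 1)² + 33/2·(t - 1)³.
With (t - 1) = 3/4: s(7/4) = 915/128.

7.1484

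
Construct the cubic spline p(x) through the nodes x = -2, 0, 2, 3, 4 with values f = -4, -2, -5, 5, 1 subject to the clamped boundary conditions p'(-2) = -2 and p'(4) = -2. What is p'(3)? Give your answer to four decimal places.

2.8393

Let σ_i = p''(x_i). Step sizes h_i = 2, 2, 1, 1; slopes of the chords Δ_i = (y_(i+1) - y_i)/h_i = 1, -3/2, 10, -4.
  2·σ_0 + 8·σ_1 + 2·σ_2 = 6(Δ_1 - Δ_0) = -15
  2·σ_1 + 6·σ_2 + 1·σ_3 = 6(Δ_2 - Δ_1) = 69
  1·σ_2 + 4·σ_3 + 1·σ_4 = 6(Δ_3 - Δ_2) = -84
Clamped end conditions give two more equations: 2h_0·σ_0 + h_0·σ_1 = 6(Δ_0 - p'(-2)) = 18 and h_3·σ_3 + 2h_3·σ_4 = 6(p'(4) - Δ_3) = 12.
Hence σ_0 = 253/28, σ_1 = -127/14, σ_2 = 79/4, σ_3 = -439/14, σ_4 = 607/28.
On [3, 4], p'(x) = b_3 + 2c_3·(x - 3) + 3d_3·(x - 3)² with b_3 = Δ_3 - h_3(2σ_3 + σ_4)/6 = 159/56, c_3 = σ_3/2 = -439/28, d_3 = (σ_4 - σ_3)/(6h_3) = 495/56. So p'(3) = 159/56.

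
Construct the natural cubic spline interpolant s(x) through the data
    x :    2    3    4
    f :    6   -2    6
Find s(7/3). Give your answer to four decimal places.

Let M_i = s''(x_i). Step sizes h_i = 1, 1; slopes of the chords Δ_i = (y_(i+1) - y_i)/h_i = -8, 8.
  1·M_0 + 4·M_1 + 1·M_2 = 6(Δ_1 - Δ_0) = 96
Natural end conditions: M_0 = M_2 = 0.
Solving: M_0 = 0, M_1 = 24, M_2 = 0.
On [2, 3], s(x) = 6 - 12·(x - 2) + 0·(x - 2)² + 4·(x - 2)³.
With (x - 2) = 1/3: s(7/3) = 58/27.

2.1481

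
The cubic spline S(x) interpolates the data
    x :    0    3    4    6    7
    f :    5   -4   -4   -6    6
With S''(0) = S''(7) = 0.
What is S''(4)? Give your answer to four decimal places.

Let M_i = S''(x_i). Step sizes h_i = 3, 1, 2, 1; slopes of the chords Δ_i = (y_(i+1) - y_i)/h_i = -3, 0, -1, 12.
  3·M_0 + 8·M_1 + 1·M_2 = 6(Δ_1 - Δ_0) = 18
  1·M_1 + 6·M_2 + 2·M_3 = 6(Δ_2 - Δ_1) = -6
  2·M_2 + 6·M_3 + 1·M_4 = 6(Δ_3 - Δ_2) = 78
Natural end conditions: M_0 = M_4 = 0.
Solving: M_0 = 0, M_1 = 384/125, M_2 = -822/125, M_3 = 1899/125, M_4 = 0.

-6.5760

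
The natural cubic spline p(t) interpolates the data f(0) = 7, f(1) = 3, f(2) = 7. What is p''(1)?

Write M_i for p''(x_i). With h_i = 1, 1 and divided differences Δ_i = -4, 4, the continuity of p' gives the tridiagonal system
  1·M_0 + 4·M_1 + 1·M_2 = 6(Δ_1 - Δ_0) = 48
Natural end conditions: M_0 = M_2 = 0.
Solving the tridiagonal system: M_0 = 0, M_1 = 12, M_2 = 0.

12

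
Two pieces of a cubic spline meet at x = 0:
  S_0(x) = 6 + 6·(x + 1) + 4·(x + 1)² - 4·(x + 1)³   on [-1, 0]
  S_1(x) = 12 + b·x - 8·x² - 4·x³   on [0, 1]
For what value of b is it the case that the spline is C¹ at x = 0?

S_0'(x) = 6 + 8·(x + 1) - 12·(x + 1)², so S_0'(0) = 2. On the right, S_1'(0) = b, so b = 2.

2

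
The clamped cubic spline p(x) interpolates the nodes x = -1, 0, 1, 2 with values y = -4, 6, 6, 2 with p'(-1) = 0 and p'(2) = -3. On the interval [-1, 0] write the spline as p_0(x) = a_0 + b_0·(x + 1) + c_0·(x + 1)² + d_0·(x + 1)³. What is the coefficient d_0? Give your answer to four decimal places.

Let M_i = p''(x_i). Step sizes h_i = 1, 1, 1; slopes of the chords Δ_i = (y_(i+1) - y_i)/h_i = 10, 0, -4.
  1·M_0 + 4·M_1 + 1·M_2 = 6(Δ_1 - Δ_0) = -60
  1·M_1 + 4·M_2 + 1·M_3 = 6(Δ_2 - Δ_1) = -24
Clamped end conditions give two more equations: 2h_0·M_0 + h_0·M_1 = 6(Δ_0 - p'(-1)) = 60 and h_2·M_2 + 2h_2·M_3 = 6(p'(2) - Δ_2) = 6.
Solving the tridiagonal system: M_0 = 214/5, M_1 = -128/5, M_2 = -2/5, M_3 = 16/5.
On [-1, 0], with p_0(x) = a_0 + b_0·(x + 1) + c_0·(x + 1)² + d_0·(x + 1)³: c_0 = M_0/2 = 107/5, d_0 = (M_1 - M_0)/(6h_0) = -57/5, b_0 = Δ_0 - h_0(2M_0 + M_1)/6 = 0.

-11.4000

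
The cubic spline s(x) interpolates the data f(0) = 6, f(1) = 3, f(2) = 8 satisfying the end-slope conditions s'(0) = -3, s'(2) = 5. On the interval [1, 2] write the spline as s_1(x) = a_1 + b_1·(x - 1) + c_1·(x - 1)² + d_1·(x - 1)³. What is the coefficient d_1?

-4

Let σ_i = s''(x_i). Step sizes h_i = 1, 1; slopes of the chords Δ_i = (y_(i+1) - y_i)/h_i = -3, 5.
  1·σ_0 + 4·σ_1 + 1·σ_2 = 6(Δ_1 - Δ_0) = 48
Clamped end conditions give two more equations: 2h_0·σ_0 + h_0·σ_1 = 6(Δ_0 - s'(0)) = 0 and h_1·σ_1 + 2h_1·σ_2 = 6(s'(2) - Δ_1) = 0.
Solving the tridiagonal system: σ_0 = -8, σ_1 = 16, σ_2 = -8.
On [1, 2], with s_1(x) = a_1 + b_1·(x - 1) + c_1·(x - 1)² + d_1·(x - 1)³: c_1 = σ_1/2 = 8, d_1 = (σ_2 - σ_1)/(6h_1) = -4, b_1 = Δ_1 - h_1(2σ_1 + σ_2)/6 = 1.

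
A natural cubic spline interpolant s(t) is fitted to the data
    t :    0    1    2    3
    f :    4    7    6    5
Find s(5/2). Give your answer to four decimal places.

Let M_i = s''(x_i). Step sizes h_i = 1, 1, 1; slopes of the chords Δ_i = (y_(i+1) - y_i)/h_i = 3, -1, -1.
  1·M_0 + 4·M_1 + 1·M_2 = 6(Δ_1 - Δ_0) = -24
  1·M_1 + 4·M_2 + 1·M_3 = 6(Δ_2 - Δ_1) = 0
Natural end conditions: M_0 = M_3 = 0.
Solving: M_0 = 0, M_1 = -32/5, M_2 = 8/5, M_3 = 0.
On [2, 3], s(t) = 6 - 23/15·(t - 2) + 4/5·(t - 2)² - 4/15·(t - 2)³.
With (t - 2) = 1/2: s(5/2) = 27/5.

5.4000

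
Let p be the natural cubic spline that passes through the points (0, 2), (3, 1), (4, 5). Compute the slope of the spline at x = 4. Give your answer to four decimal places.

Put M_i = p'' at the i-th knot. Here h = (3, 1) and Δ = (-1/3, 4), so the interior equations h_(i-1)·M_(i-1) + 2(h_(i-1)+h_i)·M_i + h_i·M_(i+1) = 6(Δ_i − Δ_(i-1)) read
  3·M_0 + 8·M_1 + 1·M_2 = 6(Δ_1 - Δ_0) = 26
Natural end conditions: M_0 = M_2 = 0.
Forward elimination and back-substitution give M_0 = 0, M_1 = 13/4, M_2 = 0.
On [3, 4], p'(x) = b_1 + 2c_1·(x - 3) + 3d_1·(x - 3)² with b_1 = Δ_1 - h_1(2M_1 + M_2)/6 = 35/12, c_1 = M_1/2 = 13/8, d_1 = (M_2 - M_1)/(6h_1) = -13/24. So p'(4) = 109/24.

4.5417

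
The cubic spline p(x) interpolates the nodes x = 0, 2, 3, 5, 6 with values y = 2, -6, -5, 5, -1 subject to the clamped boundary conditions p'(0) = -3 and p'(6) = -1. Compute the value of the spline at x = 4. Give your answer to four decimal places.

Write σ_i for p''(x_i). With h_i = 2, 1, 2, 1 and divided differences Δ_i = -4, 1, 5, -6, the continuity of p' gives the tridiagonal system
  2·σ_0 + 6·σ_1 + 1·σ_2 = 6(Δ_1 - Δ_0) = 30
  1·σ_1 + 6·σ_2 + 2·σ_3 = 6(Δ_2 - Δ_1) = 24
  2·σ_2 + 6·σ_3 + 1·σ_4 = 6(Δ_3 - Δ_2) = -66
Clamped end conditions give two more equations: 2h_0·σ_0 + h_0·σ_1 = 6(Δ_0 - p'(0)) = -6 and h_3·σ_3 + 2h_3·σ_4 = 6(p'(6) - Δ_3) = 30.
Solving the tridiagonal system: σ_0 = -721/186, σ_1 = 442/93, σ_2 = 859/93, σ_3 = -1682/93, σ_4 = 2236/93.
On [3, 5], p(x) = -5 + 151/31·(x - 3) + 859/186·(x - 3)² - 847/372·(x - 3)³.
With (x - 3) = 1: p(4) = 823/372.

2.2124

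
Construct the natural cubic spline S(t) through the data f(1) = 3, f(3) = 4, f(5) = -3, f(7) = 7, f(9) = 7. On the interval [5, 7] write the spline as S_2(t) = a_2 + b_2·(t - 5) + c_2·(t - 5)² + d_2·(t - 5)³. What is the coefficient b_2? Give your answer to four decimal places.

With σ_i denoting the second derivative at x_i, h_i = 2, 2, 2, 2, and Δ_i = (y_(i+1) − y_i)/h_i = 1/2, -7/2, 5, 0:
  2·σ_0 + 8·σ_1 + 2·σ_2 = 6(Δ_1 - Δ_0) = -24
  2·σ_1 + 8·σ_2 + 2·σ_3 = 6(Δ_2 - Δ_1) = 51
  2·σ_2 + 8·σ_3 + 2·σ_4 = 6(Δ_3 - Δ_2) = -30
Natural end conditions: σ_0 = σ_4 = 0.
Solving the tridiagonal system: σ_0 = 0, σ_1 = -297/56, σ_2 = 129/14, σ_3 = -339/56, σ_4 = 0.
On [5, 7], with S_2(t) = a_2 + b_2·(t - 5) + c_2·(t - 5)² + d_2·(t - 5)³: c_2 = σ_2/2 = 129/28, d_2 = (σ_3 - σ_2)/(6h_2) = -285/224, b_2 = Δ_2 - h_2(2σ_2 + σ_3)/6 = 7/8.

0.8750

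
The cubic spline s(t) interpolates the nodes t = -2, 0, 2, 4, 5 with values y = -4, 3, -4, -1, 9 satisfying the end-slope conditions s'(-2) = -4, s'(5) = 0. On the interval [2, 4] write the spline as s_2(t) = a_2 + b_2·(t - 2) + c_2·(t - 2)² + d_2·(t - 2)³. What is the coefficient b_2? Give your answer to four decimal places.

-4.9535

Write m_i for s''(x_i). With h_i = 2, 2, 2, 1 and divided differences Δ_i = 7/2, -7/2, 3/2, 10, the continuity of s' gives the tridiagonal system
  2·m_0 + 8·m_1 + 2·m_2 = 6(Δ_1 - Δ_0) = -42
  2·m_1 + 8·m_2 + 2·m_3 = 6(Δ_2 - Δ_1) = 30
  2·m_2 + 6·m_3 + 1·m_4 = 6(Δ_3 - Δ_2) = 51
Clamped end conditions give two more equations: 2h_0·m_0 + h_0·m_1 = 6(Δ_0 - s'(-2)) = 45 and h_3·m_3 + 2h_3·m_4 = 6(s'(5) - Δ_3) = -60.
Forward elimination and back-substitution give m_0 = 2797/172, m_1 = -431/43, m_2 = 487/172, m_3 = 589/43, m_4 = -3169/86.
On [2, 4], with s_2(t) = a_2 + b_2·(t - 2) + c_2·(t - 2)² + d_2·(t - 2)³: c_2 = m_2/2 = 487/344, d_2 = (m_3 - m_2)/(6h_2) = 623/688, b_2 = Δ_2 - h_2(2m_2 + m_3)/6 = -213/43.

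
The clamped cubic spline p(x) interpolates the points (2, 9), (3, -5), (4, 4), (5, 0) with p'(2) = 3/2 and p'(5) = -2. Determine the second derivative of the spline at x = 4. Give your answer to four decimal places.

-42.5333

Put m_i = p'' at the i-th knot. Here h = (1, 1, 1) and Δ = (-14, 9, -4), so the interior equations h_(i-1)·m_(i-1) + 2(h_(i-1)+h_i)·m_i + h_i·m_(i+1) = 6(Δ_i − Δ_(i-1)) read
  1·m_0 + 4·m_1 + 1·m_2 = 6(Δ_1 - Δ_0) = 138
  1·m_1 + 4·m_2 + 1·m_3 = 6(Δ_2 - Δ_1) = -78
Clamped end conditions give two more equations: 2h_0·m_0 + h_0·m_1 = 6(Δ_0 - p'(2)) = -93 and h_2·m_2 + 2h_2·m_3 = 6(p'(5) - Δ_2) = 12.
Forward elimination and back-substitution give m_0 = -1184/15, m_1 = 973/15, m_2 = -638/15, m_3 = 409/15.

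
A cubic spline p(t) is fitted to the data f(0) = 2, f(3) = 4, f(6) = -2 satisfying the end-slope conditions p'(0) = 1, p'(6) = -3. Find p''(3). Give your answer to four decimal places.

Let M_i = p''(x_i). Step sizes h_i = 3, 3; slopes of the chords Δ_i = (y_(i+1) - y_i)/h_i = 2/3, -2.
  3·M_0 + 12·M_1 + 3·M_2 = 6(Δ_1 - Δ_0) = -16
Clamped end conditions give two more equations: 2h_0·M_0 + h_0·M_1 = 6(Δ_0 - p'(0)) = -2 and h_1·M_1 + 2h_1·M_2 = 6(p'(6) - Δ_1) = -6.
Solving: M_0 = 1/3, M_1 = -4/3, M_2 = -1/3.

-1.3333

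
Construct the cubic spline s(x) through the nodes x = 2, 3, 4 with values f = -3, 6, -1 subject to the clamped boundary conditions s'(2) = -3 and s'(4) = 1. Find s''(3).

-52

Let σ_i = s''(x_i). Step sizes h_i = 1, 1; slopes of the chords Δ_i = (y_(i+1) - y_i)/h_i = 9, -7.
  1·σ_0 + 4·σ_1 + 1·σ_2 = 6(Δ_1 - Δ_0) = -96
Clamped end conditions give two more equations: 2h_0·σ_0 + h_0·σ_1 = 6(Δ_0 - s'(2)) = 72 and h_1·σ_1 + 2h_1·σ_2 = 6(s'(4) - Δ_1) = 48.
Solving the tridiagonal system: σ_0 = 62, σ_1 = -52, σ_2 = 50.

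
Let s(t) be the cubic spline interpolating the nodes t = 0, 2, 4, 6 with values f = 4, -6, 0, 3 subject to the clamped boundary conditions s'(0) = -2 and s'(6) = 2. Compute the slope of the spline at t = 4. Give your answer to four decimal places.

3.3333

Put σ_i = s'' at the i-th knot. Here h = (2, 2, 2) and Δ = (-5, 3, 3/2), so the interior equations h_(i-1)·σ_(i-1) + 2(h_(i-1)+h_i)·σ_i + h_i·σ_(i+1) = 6(Δ_i − Δ_(i-1)) read
  2·σ_0 + 8·σ_1 + 2·σ_2 = 6(Δ_1 - Δ_0) = 48
  2·σ_1 + 8·σ_2 + 2·σ_3 = 6(Δ_2 - Δ_1) = -9
Clamped end conditions give two more equations: 2h_0·σ_0 + h_0·σ_1 = 6(Δ_0 - s'(0)) = -18 and h_2·σ_2 + 2h_2·σ_3 = 6(s'(6) - Δ_2) = 3.
Forward elimination and back-substitution give σ_0 = -55/6, σ_1 = 28/3, σ_2 = -25/6, σ_3 = 17/6.
On [4, 6], s'(t) = b_2 + 2c_2·(t - 4) + 3d_2·(t - 4)² with b_2 = Δ_2 - h_2(2σ_2 + σ_3)/6 = 10/3, c_2 = σ_2/2 = -25/12, d_2 = (σ_3 - σ_2)/(6h_2) = 7/12. So s'(4) = 10/3.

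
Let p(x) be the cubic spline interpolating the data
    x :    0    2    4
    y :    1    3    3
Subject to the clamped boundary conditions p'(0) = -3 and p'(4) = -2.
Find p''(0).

Let σ_i = p''(x_i). Step sizes h_i = 2, 2; slopes of the chords Δ_i = (y_(i+1) - y_i)/h_i = 1, 0.
  2·σ_0 + 8·σ_1 + 2·σ_2 = 6(Δ_1 - Δ_0) = -6
Clamped end conditions give two more equations: 2h_0·σ_0 + h_0·σ_1 = 6(Δ_0 - p'(0)) = 24 and h_1·σ_1 + 2h_1·σ_2 = 6(p'(4) - Δ_1) = -12.
Solving: σ_0 = 7, σ_1 = -2, σ_2 = -2.

7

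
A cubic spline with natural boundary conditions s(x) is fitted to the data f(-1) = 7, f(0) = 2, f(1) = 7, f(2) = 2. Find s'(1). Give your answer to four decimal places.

With M_i denoting the second derivative at x_i, h_i = 1, 1, 1, and Δ_i = (y_(i+1) − y_i)/h_i = -5, 5, -5:
  1·M_0 + 4·M_1 + 1·M_2 = 6(Δ_1 - Δ_0) = 60
  1·M_1 + 4·M_2 + 1·M_3 = 6(Δ_2 - Δ_1) = -60
Natural end conditions: M_0 = M_3 = 0.
Forward elimination and back-substitution give M_0 = 0, M_1 = 20, M_2 = -20, M_3 = 0.
On [1, 2], s'(x) = b_2 + 2c_2·(x - 1) + 3d_2·(x - 1)² with b_2 = Δ_2 - h_2(2M_2 + M_3)/6 = 5/3, c_2 = M_2/2 = -10, d_2 = (M_3 - M_2)/(6h_2) = 10/3. So s'(1) = 5/3.

1.6667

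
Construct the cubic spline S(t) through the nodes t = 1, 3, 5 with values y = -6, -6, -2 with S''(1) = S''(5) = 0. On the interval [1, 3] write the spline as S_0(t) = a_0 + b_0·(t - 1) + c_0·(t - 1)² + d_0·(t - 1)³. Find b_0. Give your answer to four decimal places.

With σ_i denoting the second derivative at x_i, h_i = 2, 2, and Δ_i = (y_(i+1) − y_i)/h_i = 0, 2:
  2·σ_0 + 8·σ_1 + 2·σ_2 = 6(Δ_1 - Δ_0) = 12
Natural end conditions: σ_0 = σ_2 = 0.
Solving the tridiagonal system: σ_0 = 0, σ_1 = 3/2, σ_2 = 0.
On [1, 3], with S_0(t) = a_0 + b_0·(t - 1) + c_0·(t - 1)² + d_0·(t - 1)³: c_0 = σ_0/2 = 0, d_0 = (σ_1 - σ_0)/(6h_0) = 1/8, b_0 = Δ_0 - h_0(2σ_0 + σ_1)/6 = -1/2.

-0.5000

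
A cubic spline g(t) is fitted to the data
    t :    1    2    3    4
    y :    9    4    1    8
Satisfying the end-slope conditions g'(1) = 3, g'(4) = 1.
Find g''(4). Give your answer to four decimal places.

-28.5333

Put m_i = g'' at the i-th knot. Here h = (1, 1, 1) and Δ = (-5, -3, 7), so the interior equations h_(i-1)·m_(i-1) + 2(h_(i-1)+h_i)·m_i + h_i·m_(i+1) = 6(Δ_i − Δ_(i-1)) read
  1·m_0 + 4·m_1 + 1·m_2 = 6(Δ_1 - Δ_0) = 12
  1·m_1 + 4·m_2 + 1·m_3 = 6(Δ_2 - Δ_1) = 60
Clamped end conditions give two more equations: 2h_0·m_0 + h_0·m_1 = 6(Δ_0 - g'(1)) = -48 and h_2·m_2 + 2h_2·m_3 = 6(g'(4) - Δ_2) = -36.
Solving: m_0 = -392/15, m_1 = 64/15, m_2 = 316/15, m_3 = -428/15.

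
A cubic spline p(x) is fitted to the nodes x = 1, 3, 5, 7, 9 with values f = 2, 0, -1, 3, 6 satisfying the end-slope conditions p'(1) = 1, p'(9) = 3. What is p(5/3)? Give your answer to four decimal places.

2.0238

With M_i denoting the second derivative at x_i, h_i = 2, 2, 2, 2, and Δ_i = (y_(i+1) − y_i)/h_i = -1, -1/2, 2, 3/2:
  2·M_0 + 8·M_1 + 2·M_2 = 6(Δ_1 - Δ_0) = 3
  2·M_1 + 8·M_2 + 2·M_3 = 6(Δ_2 - Δ_1) = 15
  2·M_2 + 8·M_3 + 2·M_4 = 6(Δ_3 - Δ_2) = -3
Clamped end conditions give two more equations: 2h_0·M_0 + h_0·M_1 = 6(Δ_0 - p'(1)) = -12 and h_3·M_3 + 2h_3·M_4 = 6(p'(9) - Δ_3) = 9.
Solving: M_0 = -187/56, M_1 = 19/28, M_2 = 17/8, M_3 = -47/28, M_4 = 173/56.
On [1, 3], p(x) = 2 + 1·(x - 1) - 187/112·(x - 1)² + 75/224·(x - 1)³.
With (x - 1) = 2/3: p(5/3) = 85/42.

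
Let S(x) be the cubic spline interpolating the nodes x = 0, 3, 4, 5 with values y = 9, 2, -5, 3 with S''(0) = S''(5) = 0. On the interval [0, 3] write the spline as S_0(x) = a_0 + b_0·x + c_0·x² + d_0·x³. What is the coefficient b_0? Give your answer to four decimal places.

0.9247

Write M_i for S''(x_i). With h_i = 3, 1, 1 and divided differences Δ_i = -7/3, -7, 8, the continuity of S' gives the tridiagonal system
  3·M_0 + 8·M_1 + 1·M_2 = 6(Δ_1 - Δ_0) = -28
  1·M_1 + 4·M_2 + 1·M_3 = 6(Δ_2 - Δ_1) = 90
Natural end conditions: M_0 = M_3 = 0.
Solving: M_0 = 0, M_1 = -202/31, M_2 = 748/31, M_3 = 0.
On [0, 3], with S_0(x) = a_0 + b_0·x + c_0·x² + d_0·x³: c_0 = M_0/2 = 0, d_0 = (M_1 - M_0)/(6h_0) = -101/279, b_0 = Δ_0 - h_0(2M_0 + M_1)/6 = 86/93.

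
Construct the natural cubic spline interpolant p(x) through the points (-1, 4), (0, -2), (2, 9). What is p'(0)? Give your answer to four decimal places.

Let M_i = p''(x_i). Step sizes h_i = 1, 2; slopes of the chords Δ_i = (y_(i+1) - y_i)/h_i = -6, 11/2.
  1·M_0 + 6·M_1 + 2·M_2 = 6(Δ_1 - Δ_0) = 69
Natural end conditions: M_0 = M_2 = 0.
Solving: M_0 = 0, M_1 = 23/2, M_2 = 0.
On [0, 2], p'(x) = b_1 + 2c_1·x + 3d_1·x² with b_1 = Δ_1 - h_1(2M_1 + M_2)/6 = -13/6, c_1 = M_1/2 = 23/4, d_1 = (M_2 - M_1)/(6h_1) = -23/24. So p'(0) = -13/6.

-2.1667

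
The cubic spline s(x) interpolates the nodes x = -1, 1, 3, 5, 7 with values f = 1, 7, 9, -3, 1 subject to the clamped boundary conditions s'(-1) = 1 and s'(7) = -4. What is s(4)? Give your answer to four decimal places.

Put M_i = s'' at the i-th knot. Here h = (2, 2, 2, 2) and Δ = (3, 1, -6, 2), so the interior equations h_(i-1)·M_(i-1) + 2(h_(i-1)+h_i)·M_i + h_i·M_(i+1) = 6(Δ_i − Δ_(i-1)) read
  2·M_0 + 8·M_1 + 2·M_2 = 6(Δ_1 - Δ_0) = -12
  2·M_1 + 8·M_2 + 2·M_3 = 6(Δ_2 - Δ_1) = -42
  2·M_2 + 8·M_3 + 2·M_4 = 6(Δ_3 - Δ_2) = 48
Clamped end conditions give two more equations: 2h_0·M_0 + h_0·M_1 = 6(Δ_0 - s'(-1)) = 12 and h_3·M_3 + 2h_3·M_4 = 6(s'(7) - Δ_3) = -36.
Hence M_0 = 25/8, M_1 = -1/4, M_2 = -65/8, M_3 = 47/4, M_4 = -119/8.
On [3, 5], s(x) = 9 - 9/2·(x - 3) - 65/16·(x - 3)² + 53/32·(x - 3)³.
With (x - 3) = 1: s(4) = 67/32.

2.0938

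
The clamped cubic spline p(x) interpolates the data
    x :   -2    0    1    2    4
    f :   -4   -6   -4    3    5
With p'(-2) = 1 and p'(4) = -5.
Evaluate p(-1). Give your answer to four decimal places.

Write M_i for p''(x_i). With h_i = 2, 1, 1, 2 and divided differences Δ_i = -1, 2, 7, 1, the continuity of p' gives the tridiagonal system
  2·M_0 + 6·M_1 + 1·M_2 = 6(Δ_1 - Δ_0) = 18
  1·M_1 + 4·M_2 + 1·M_3 = 6(Δ_2 - Δ_1) = 30
  1·M_2 + 6·M_3 + 2·M_4 = 6(Δ_3 - Δ_2) = -36
Clamped end conditions give two more equations: 2h_0·M_0 + h_0·M_1 = 6(Δ_0 - p'(-2)) = -12 and h_3·M_3 + 2h_3·M_4 = 6(p'(4) - Δ_3) = -36.
Solving the tridiagonal system: M_0 = -23/5, M_1 = 16/5, M_2 = 8, M_3 = -26/5, M_4 = -32/5.
On [-2, 0], p(x) = -4 + 1·(x + 2) - 23/10·(x + 2)² + 13/20·(x + 2)³.
With (x + 2) = 1: p(-1) = -93/20.

-4.6500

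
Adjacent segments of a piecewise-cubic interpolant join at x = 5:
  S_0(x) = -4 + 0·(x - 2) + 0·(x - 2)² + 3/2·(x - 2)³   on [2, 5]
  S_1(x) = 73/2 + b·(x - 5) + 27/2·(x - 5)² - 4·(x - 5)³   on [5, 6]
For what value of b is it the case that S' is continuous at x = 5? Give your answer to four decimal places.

40.5000

S_0'(x) = 0 + 0·(x - 2) + 9/2·(x - 2)², so S_0'(5) = 81/2. On the right, S_1'(5) = b, so b = 81/2.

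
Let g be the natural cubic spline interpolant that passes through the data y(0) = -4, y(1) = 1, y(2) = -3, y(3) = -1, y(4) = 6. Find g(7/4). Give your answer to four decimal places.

With σ_i denoting the second derivative at x_i, h_i = 1, 1, 1, 1, and Δ_i = (y_(i+1) − y_i)/h_i = 5, -4, 2, 7:
  1·σ_0 + 4·σ_1 + 1·σ_2 = 6(Δ_1 - Δ_0) = -54
  1·σ_1 + 4·σ_2 + 1·σ_3 = 6(Δ_2 - Δ_1) = 36
  1·σ_2 + 4·σ_3 + 1·σ_4 = 6(Δ_3 - Δ_2) = 30
Natural end conditions: σ_0 = σ_4 = 0.
Solving: σ_0 = 0, σ_1 = -33/2, σ_2 = 12, σ_3 = 9/2, σ_4 = 0.
On [1, 2], g(t) = 1 - 1/2·(t - 1) - 33/4·(t - 1)² + 19/4·(t - 1)³.
With (t - 1) = 3/4: g(7/4) = -515/256.

-2.0117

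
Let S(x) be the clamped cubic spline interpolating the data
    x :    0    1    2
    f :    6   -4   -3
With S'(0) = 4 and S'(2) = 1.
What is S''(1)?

Write m_i for S''(x_i). With h_i = 1, 1 and divided differences Δ_i = -10, 1, the continuity of S' gives the tridiagonal system
  1·m_0 + 4·m_1 + 1·m_2 = 6(Δ_1 - Δ_0) = 66
Clamped end conditions give two more equations: 2h_0·m_0 + h_0·m_1 = 6(Δ_0 - S'(0)) = -84 and h_1·m_1 + 2h_1·m_2 = 6(S'(2) - Δ_1) = 0.
Solving the tridiagonal system: m_0 = -60, m_1 = 36, m_2 = -18.

36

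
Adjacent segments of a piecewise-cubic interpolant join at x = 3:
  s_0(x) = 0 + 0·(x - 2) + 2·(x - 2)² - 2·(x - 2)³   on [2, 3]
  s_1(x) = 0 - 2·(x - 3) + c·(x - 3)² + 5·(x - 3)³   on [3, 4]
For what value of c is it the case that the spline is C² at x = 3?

s_0''(x) = 4 - 12·(x - 2), so s_0''(3) = -8. On the right, s_1''(3) = 2c, so c = -4.

-4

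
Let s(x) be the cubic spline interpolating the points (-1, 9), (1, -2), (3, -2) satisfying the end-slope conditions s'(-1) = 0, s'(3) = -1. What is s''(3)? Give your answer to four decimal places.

With M_i denoting the second derivative at x_i, h_i = 2, 2, and Δ_i = (y_(i+1) − y_i)/h_i = -11/2, 0:
  2·M_0 + 8·M_1 + 2·M_2 = 6(Δ_1 - Δ_0) = 33
Clamped end conditions give two more equations: 2h_0·M_0 + h_0·M_1 = 6(Δ_0 - s'(-1)) = -33 and h_1·M_1 + 2h_1·M_2 = 6(s'(3) - Δ_1) = -6.
Solving the tridiagonal system: M_0 = -101/8, M_1 = 35/4, M_2 = -47/8.

-5.8750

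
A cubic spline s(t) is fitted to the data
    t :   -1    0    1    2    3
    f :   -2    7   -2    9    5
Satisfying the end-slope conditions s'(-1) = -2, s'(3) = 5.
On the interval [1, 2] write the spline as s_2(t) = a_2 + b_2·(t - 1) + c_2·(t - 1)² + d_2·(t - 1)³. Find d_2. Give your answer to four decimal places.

-17.6786

With m_i denoting the second derivative at x_i, h_i = 1, 1, 1, 1, and Δ_i = (y_(i+1) − y_i)/h_i = 9, -9, 11, -4:
  1·m_0 + 4·m_1 + 1·m_2 = 6(Δ_1 - Δ_0) = -108
  1·m_1 + 4·m_2 + 1·m_3 = 6(Δ_2 - Δ_1) = 120
  1·m_2 + 4·m_3 + 1·m_4 = 6(Δ_3 - Δ_2) = -90
Clamped end conditions give two more equations: 2h_0·m_0 + h_0·m_1 = 6(Δ_0 - s'(-1)) = 66 and h_3·m_3 + 2h_3·m_4 = 6(s'(3) - Δ_3) = 54.
Solving: m_0 = 857/14, m_1 = -395/7, m_2 = 113/2, m_3 = -347/7, m_4 = 725/14.
On [1, 2], with s_2(t) = a_2 + b_2·(t - 1) + c_2·(t - 1)² + d_2·(t - 1)³: c_2 = m_2/2 = 113/4, d_2 = (m_3 - m_2)/(6h_2) = -495/28, b_2 = Δ_2 - h_2(2m_2 + m_3)/6 = 3/7.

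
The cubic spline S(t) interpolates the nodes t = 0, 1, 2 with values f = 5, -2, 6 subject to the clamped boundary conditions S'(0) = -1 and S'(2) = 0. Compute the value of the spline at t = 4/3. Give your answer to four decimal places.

0.2222

With σ_i denoting the second derivative at x_i, h_i = 1, 1, and Δ_i = (y_(i+1) − y_i)/h_i = -7, 8:
  1·σ_0 + 4·σ_1 + 1·σ_2 = 6(Δ_1 - Δ_0) = 90
Clamped end conditions give two more equations: 2h_0·σ_0 + h_0·σ_1 = 6(Δ_0 - S'(0)) = -36 and h_1·σ_1 + 2h_1·σ_2 = 6(S'(2) - Δ_1) = -48.
Solving the tridiagonal system: σ_0 = -40, σ_1 = 44, σ_2 = -46.
On [1, 2], S(t) = -2 + 1·(t - 1) + 22·(t - 1)² - 15·(t - 1)³.
With (t - 1) = 1/3: S(4/3) = 2/9.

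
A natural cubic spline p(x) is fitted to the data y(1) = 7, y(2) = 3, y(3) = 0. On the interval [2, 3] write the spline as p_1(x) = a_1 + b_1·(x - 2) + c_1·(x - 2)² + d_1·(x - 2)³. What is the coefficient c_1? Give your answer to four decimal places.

Put σ_i = p'' at the i-th knot. Here h = (1, 1) and Δ = (-4, -3), so the interior equations h_(i-1)·σ_(i-1) + 2(h_(i-1)+h_i)·σ_i + h_i·σ_(i+1) = 6(Δ_i − Δ_(i-1)) read
  1·σ_0 + 4·σ_1 + 1·σ_2 = 6(Δ_1 - Δ_0) = 6
Natural end conditions: σ_0 = σ_2 = 0.
Solving: σ_0 = 0, σ_1 = 3/2, σ_2 = 0.
On [2, 3], with p_1(x) = a_1 + b_1·(x - 2) + c_1·(x - 2)² + d_1·(x - 2)³: c_1 = σ_1/2 = 3/4, d_1 = (σ_2 - σ_1)/(6h_1) = -1/4, b_1 = Δ_1 - h_1(2σ_1 + σ_2)/6 = -7/2.

0.7500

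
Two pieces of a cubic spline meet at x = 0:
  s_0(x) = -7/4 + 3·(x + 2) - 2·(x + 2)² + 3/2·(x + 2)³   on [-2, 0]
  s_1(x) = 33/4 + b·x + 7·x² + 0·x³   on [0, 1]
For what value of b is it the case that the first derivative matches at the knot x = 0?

13

s_0'(x) = 3 - 4·(x + 2) + 9/2·(x + 2)², so s_0'(0) = 13. On the right, s_1'(0) = b, so b = 13.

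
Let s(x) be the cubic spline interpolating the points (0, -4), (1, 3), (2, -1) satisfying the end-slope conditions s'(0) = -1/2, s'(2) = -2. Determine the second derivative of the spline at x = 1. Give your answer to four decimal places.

-31.5000

Put M_i = s'' at the i-th knot. Here h = (1, 1) and Δ = (7, -4), so the interior equations h_(i-1)·M_(i-1) + 2(h_(i-1)+h_i)·M_i + h_i·M_(i+1) = 6(Δ_i − Δ_(i-1)) read
  1·M_0 + 4·M_1 + 1·M_2 = 6(Δ_1 - Δ_0) = -66
Clamped end conditions give two more equations: 2h_0·M_0 + h_0·M_1 = 6(Δ_0 - s'(0)) = 45 and h_1·M_1 + 2h_1·M_2 = 6(s'(2) - Δ_1) = 12.
Solving the tridiagonal system: M_0 = 153/4, M_1 = -63/2, M_2 = 87/4.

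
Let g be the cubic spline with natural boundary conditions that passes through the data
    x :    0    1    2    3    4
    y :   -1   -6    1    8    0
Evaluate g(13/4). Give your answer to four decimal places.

7.2480

Put σ_i = g'' at the i-th knot. Here h = (1, 1, 1, 1) and Δ = (-5, 7, 7, -8), so the interior equations h_(i-1)·σ_(i-1) + 2(h_(i-1)+h_i)·σ_i + h_i·σ_(i+1) = 6(Δ_i − Δ_(i-1)) read
  1·σ_0 + 4·σ_1 + 1·σ_2 = 6(Δ_1 - Δ_0) = 72
  1·σ_1 + 4·σ_2 + 1·σ_3 = 6(Δ_2 - Δ_1) = 0
  1·σ_2 + 4·σ_3 + 1·σ_4 = 6(Δ_3 - Δ_2) = -90
Natural end conditions: σ_0 = σ_4 = 0.
Solving the tridiagonal system: σ_0 = 0, σ_1 = 495/28, σ_2 = 9/7, σ_3 = -639/28, σ_4 = 0.
On [3, 4], g(x) = 8 - 11/28·(x - 3) - 639/56·(x - 3)² + 213/56·(x - 3)³.
With (x - 3) = 1/4: g(13/4) = 3711/512.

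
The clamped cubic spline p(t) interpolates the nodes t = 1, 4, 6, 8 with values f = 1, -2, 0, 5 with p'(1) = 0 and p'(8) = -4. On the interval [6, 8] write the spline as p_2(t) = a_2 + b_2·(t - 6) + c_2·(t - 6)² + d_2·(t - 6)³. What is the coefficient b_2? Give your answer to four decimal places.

3.8378

With σ_i denoting the second derivative at x_i, h_i = 3, 2, 2, and Δ_i = (y_(i+1) − y_i)/h_i = -1, 1, 5/2:
  3·σ_0 + 10·σ_1 + 2·σ_2 = 6(Δ_1 - Δ_0) = 12
  2·σ_1 + 8·σ_2 + 2·σ_3 = 6(Δ_2 - Δ_1) = 9
Clamped end conditions give two more equations: 2h_0·σ_0 + h_0·σ_1 = 6(Δ_0 - p'(1)) = -6 and h_2·σ_2 + 2h_2·σ_3 = 6(p'(8) - Δ_2) = -39.
Hence σ_0 = -53/37, σ_1 = 32/37, σ_2 = 283/74, σ_3 = -863/74.
On [6, 8], with p_2(t) = a_2 + b_2·(t - 6) + c_2·(t - 6)² + d_2·(t - 6)³: c_2 = σ_2/2 = 283/148, d_2 = (σ_3 - σ_2)/(6h_2) = -191/148, b_2 = Δ_2 - h_2(2σ_2 + σ_3)/6 = 142/37.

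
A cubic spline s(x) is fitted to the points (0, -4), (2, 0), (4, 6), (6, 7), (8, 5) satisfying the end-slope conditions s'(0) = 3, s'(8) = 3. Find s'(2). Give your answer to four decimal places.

2.3839

Put m_i = s'' at the i-th knot. Here h = (2, 2, 2, 2) and Δ = (2, 3, 1/2, -1), so the interior equations h_(i-1)·m_(i-1) + 2(h_(i-1)+h_i)·m_i + h_i·m_(i+1) = 6(Δ_i − Δ_(i-1)) read
  2·m_0 + 8·m_1 + 2·m_2 = 6(Δ_1 - Δ_0) = 6
  2·m_1 + 8·m_2 + 2·m_3 = 6(Δ_2 - Δ_1) = -15
  2·m_2 + 8·m_3 + 2·m_4 = 6(Δ_3 - Δ_2) = -9
Clamped end conditions give two more equations: 2h_0·m_0 + h_0·m_1 = 6(Δ_0 - s'(0)) = -6 and h_3·m_3 + 2h_3·m_4 = 6(s'(8) - Δ_3) = 24.
Solving: m_0 = -267/112, m_1 = 99/56, m_2 = -27/16, m_3 = -141/56, m_4 = 813/112.
On [2, 4], s'(x) = b_1 + 2c_1·(x - 2) + 3d_1·(x - 2)² with b_1 = Δ_1 - h_1(2m_1 + m_2)/6 = 267/112, c_1 = m_1/2 = 99/112, d_1 = (m_2 - m_1)/(6h_1) = -129/448. So s'(2) = 267/112.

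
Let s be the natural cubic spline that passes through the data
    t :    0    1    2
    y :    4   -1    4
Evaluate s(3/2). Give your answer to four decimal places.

0.5625

Write M_i for s''(x_i). With h_i = 1, 1 and divided differences Δ_i = -5, 5, the continuity of s' gives the tridiagonal system
  1·M_0 + 4·M_1 + 1·M_2 = 6(Δ_1 - Δ_0) = 60
Natural end conditions: M_0 = M_2 = 0.
Solving the tridiagonal system: M_0 = 0, M_1 = 15, M_2 = 0.
On [1, 2], s(t) = -1 + 0·(t - 1) + 15/2·(t - 1)² - 5/2·(t - 1)³.
With (t - 1) = 1/2: s(3/2) = 9/16.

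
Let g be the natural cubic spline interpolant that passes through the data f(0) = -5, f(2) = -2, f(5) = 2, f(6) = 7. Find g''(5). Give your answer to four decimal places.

Let M_i = g''(x_i). Step sizes h_i = 2, 3, 1; slopes of the chords Δ_i = (y_(i+1) - y_i)/h_i = 3/2, 4/3, 5.
  2·M_0 + 10·M_1 + 3·M_2 = 6(Δ_1 - Δ_0) = -1
  3·M_1 + 8·M_2 + 1·M_3 = 6(Δ_2 - Δ_1) = 22
Natural end conditions: M_0 = M_3 = 0.
Solving the tridiagonal system: M_0 = 0, M_1 = -74/71, M_2 = 223/71, M_3 = 0.

3.1408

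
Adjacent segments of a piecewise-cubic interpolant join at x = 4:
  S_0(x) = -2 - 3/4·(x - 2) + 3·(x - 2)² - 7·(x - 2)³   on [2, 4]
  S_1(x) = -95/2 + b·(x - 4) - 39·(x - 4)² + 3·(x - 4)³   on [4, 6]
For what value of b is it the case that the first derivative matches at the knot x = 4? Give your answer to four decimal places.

S_0'(x) = -3/4 + 6·(x - 2) - 21·(x - 2)², so S_0'(4) = -291/4. On the right, S_1'(4) = b, so b = -291/4.

-72.7500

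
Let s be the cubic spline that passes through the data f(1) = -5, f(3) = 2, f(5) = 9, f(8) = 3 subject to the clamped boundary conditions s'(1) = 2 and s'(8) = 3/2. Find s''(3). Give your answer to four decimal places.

Write σ_i for s''(x_i). With h_i = 2, 2, 3 and divided differences Δ_i = 7/2, 7/2, -2, the continuity of s' gives the tridiagonal system
  2·σ_0 + 8·σ_1 + 2·σ_2 = 6(Δ_1 - Δ_0) = 0
  2·σ_1 + 10·σ_2 + 3·σ_3 = 6(Δ_2 - Δ_1) = -33
Clamped end conditions give two more equations: 2h_0·σ_0 + h_0·σ_1 = 6(Δ_0 - s'(1)) = 9 and h_2·σ_2 + 2h_2·σ_3 = 6(s'(8) - Δ_2) = 21.
Solving: σ_0 = 67/37, σ_1 = 65/74, σ_2 = -197/37, σ_3 = 228/37.

0.8784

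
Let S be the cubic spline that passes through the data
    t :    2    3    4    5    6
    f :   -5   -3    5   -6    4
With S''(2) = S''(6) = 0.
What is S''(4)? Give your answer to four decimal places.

-44.1429

Write M_i for S''(x_i). With h_i = 1, 1, 1, 1 and divided differences Δ_i = 2, 8, -11, 10, the continuity of S' gives the tridiagonal system
  1·M_0 + 4·M_1 + 1·M_2 = 6(Δ_1 - Δ_0) = 36
  1·M_1 + 4·M_2 + 1·M_3 = 6(Δ_2 - Δ_1) = -114
  1·M_2 + 4·M_3 + 1·M_4 = 6(Δ_3 - Δ_2) = 126
Natural end conditions: M_0 = M_4 = 0.
Forward elimination and back-substitution give M_0 = 0, M_1 = 561/28, M_2 = -309/7, M_3 = 1191/28, M_4 = 0.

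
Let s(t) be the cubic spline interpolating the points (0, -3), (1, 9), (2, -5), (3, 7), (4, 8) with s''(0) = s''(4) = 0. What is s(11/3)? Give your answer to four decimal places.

9.2275

With M_i denoting the second derivative at x_i, h_i = 1, 1, 1, 1, and Δ_i = (y_(i+1) − y_i)/h_i = 12, -14, 12, 1:
  1·M_0 + 4·M_1 + 1·M_2 = 6(Δ_1 - Δ_0) = -156
  1·M_1 + 4·M_2 + 1·M_3 = 6(Δ_2 - Δ_1) = 156
  1·M_2 + 4·M_3 + 1·M_4 = 6(Δ_3 - Δ_2) = -66
Natural end conditions: M_0 = M_4 = 0.
Hence M_0 = 0, M_1 = -1515/28, M_2 = 423/7, M_3 = -885/28, M_4 = 0.
On [3, 4], s(t) = 7 + 323/28·(t - 3) - 885/56·(t - 3)² + 295/56·(t - 3)³.
With (t - 3) = 2/3: s(11/3) = 1744/189.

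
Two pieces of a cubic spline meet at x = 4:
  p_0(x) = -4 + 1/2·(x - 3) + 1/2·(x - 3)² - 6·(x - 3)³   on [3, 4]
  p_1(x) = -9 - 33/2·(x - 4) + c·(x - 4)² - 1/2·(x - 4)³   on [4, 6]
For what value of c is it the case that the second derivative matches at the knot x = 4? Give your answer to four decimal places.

-17.5000

p_0''(x) = 1 - 36·(x - 3), so p_0''(4) = -35. On the right, p_1''(4) = 2c, so c = -35/2.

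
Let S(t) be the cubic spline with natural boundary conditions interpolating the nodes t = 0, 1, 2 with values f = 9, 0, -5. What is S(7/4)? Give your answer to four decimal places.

Let m_i = S''(x_i). Step sizes h_i = 1, 1; slopes of the chords Δ_i = (y_(i+1) - y_i)/h_i = -9, -5.
  1·m_0 + 4·m_1 + 1·m_2 = 6(Δ_1 - Δ_0) = 24
Natural end conditions: m_0 = m_2 = 0.
Solving the tridiagonal system: m_0 = 0, m_1 = 6, m_2 = 0.
On [1, 2], S(t) = 0 - 7·(t - 1) + 3·(t - 1)² - 1·(t - 1)³.
With (t - 1) = 3/4: S(7/4) = -255/64.

-3.9844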